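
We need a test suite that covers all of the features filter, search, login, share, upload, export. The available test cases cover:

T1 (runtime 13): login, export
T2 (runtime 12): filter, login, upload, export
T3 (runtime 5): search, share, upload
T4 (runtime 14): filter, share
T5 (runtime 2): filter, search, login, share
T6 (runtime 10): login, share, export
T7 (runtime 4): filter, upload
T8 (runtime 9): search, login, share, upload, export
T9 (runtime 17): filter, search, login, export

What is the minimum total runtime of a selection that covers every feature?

T5, T8 cover every feature at runtime 2 + 9 = 11.
Any cover uses at least 2 test cases; among all covering selections none totals below 11.

11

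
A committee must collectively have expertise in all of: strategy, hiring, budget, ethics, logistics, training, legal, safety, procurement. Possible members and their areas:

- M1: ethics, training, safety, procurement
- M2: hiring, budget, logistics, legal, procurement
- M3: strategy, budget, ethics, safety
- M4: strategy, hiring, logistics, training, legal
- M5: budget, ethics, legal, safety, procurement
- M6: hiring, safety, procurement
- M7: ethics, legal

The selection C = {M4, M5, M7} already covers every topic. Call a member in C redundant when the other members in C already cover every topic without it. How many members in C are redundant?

Drop M4: strategy, hiring, logistics, training uncovered — not redundant.
Drop M5: budget, safety, procurement uncovered — not redundant.
Drop M7: the rest still cover every topic — redundant.
1 redundant: M7.

1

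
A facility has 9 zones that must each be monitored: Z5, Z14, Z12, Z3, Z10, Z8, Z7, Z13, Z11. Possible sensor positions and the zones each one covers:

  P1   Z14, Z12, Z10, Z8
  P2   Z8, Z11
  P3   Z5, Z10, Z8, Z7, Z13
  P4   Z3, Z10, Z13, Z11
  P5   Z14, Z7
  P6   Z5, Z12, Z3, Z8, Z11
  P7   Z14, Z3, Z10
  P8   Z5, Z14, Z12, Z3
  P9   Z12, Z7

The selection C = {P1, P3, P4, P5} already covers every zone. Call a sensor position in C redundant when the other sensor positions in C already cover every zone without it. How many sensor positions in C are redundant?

Drop P1: Z12 uncovered — not redundant.
Drop P3: Z5 uncovered — not redundant.
Drop P4: Z3, Z11 uncovered — not redundant.
Drop P5: the rest still cover every zone — redundant.
1 redundant: P5.

1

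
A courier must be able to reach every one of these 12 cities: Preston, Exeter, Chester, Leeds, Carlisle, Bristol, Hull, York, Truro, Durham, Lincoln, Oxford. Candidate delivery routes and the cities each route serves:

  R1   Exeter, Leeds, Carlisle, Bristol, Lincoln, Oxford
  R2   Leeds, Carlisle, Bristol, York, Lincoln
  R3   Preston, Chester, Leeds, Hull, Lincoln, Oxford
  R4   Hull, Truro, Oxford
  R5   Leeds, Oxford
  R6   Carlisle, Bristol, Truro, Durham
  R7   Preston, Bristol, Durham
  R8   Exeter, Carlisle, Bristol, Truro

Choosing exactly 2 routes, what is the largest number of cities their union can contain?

Choosing R3, R6 covers {Preston, Chester, Leeds, Carlisle, Bristol, Hull, Truro, Durham, Lincoln, Oxford} — 10 cities.
No choice of 2 routes does better; here Exeter, York are left uncovered.

10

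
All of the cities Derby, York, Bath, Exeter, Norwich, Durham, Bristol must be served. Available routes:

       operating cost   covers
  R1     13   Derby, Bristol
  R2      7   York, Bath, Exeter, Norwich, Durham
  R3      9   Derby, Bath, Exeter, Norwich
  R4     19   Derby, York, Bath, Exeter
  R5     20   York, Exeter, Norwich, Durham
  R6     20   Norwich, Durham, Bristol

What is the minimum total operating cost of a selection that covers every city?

R1, R2 cover every city at operating cost 13 + 7 = 20.
Any cover uses at least 2 routes; among all covering selections none totals below 20.

20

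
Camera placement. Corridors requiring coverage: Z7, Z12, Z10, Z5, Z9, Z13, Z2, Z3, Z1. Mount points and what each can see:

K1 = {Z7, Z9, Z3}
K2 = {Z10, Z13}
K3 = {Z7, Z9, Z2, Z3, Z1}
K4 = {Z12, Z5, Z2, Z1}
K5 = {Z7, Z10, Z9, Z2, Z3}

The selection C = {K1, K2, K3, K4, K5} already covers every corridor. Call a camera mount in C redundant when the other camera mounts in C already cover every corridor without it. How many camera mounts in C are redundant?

Drop K1: the rest still cover every corridor — redundant.
Drop K2: Z13 uncovered — not redundant.
Drop K3: the rest still cover every corridor — redundant.
Drop K4: Z12, Z5 uncovered — not redundant.
Drop K5: the rest still cover every corridor — redundant.
3 redundant: K1, K3, K5.

3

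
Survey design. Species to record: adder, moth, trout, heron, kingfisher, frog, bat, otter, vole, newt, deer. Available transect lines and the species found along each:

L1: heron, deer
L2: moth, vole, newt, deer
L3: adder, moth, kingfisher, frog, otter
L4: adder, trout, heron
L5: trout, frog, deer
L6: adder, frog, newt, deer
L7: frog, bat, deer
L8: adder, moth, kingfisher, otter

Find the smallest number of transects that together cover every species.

4

L2, L3, L4, L7 together cover {adder, moth, trout, heron, kingfisher, frog, bat, otter, vole, newt, deer} — every species.
No 3 of the 8 transects cover everything (all 56 triples fall short), so 4 is minimum.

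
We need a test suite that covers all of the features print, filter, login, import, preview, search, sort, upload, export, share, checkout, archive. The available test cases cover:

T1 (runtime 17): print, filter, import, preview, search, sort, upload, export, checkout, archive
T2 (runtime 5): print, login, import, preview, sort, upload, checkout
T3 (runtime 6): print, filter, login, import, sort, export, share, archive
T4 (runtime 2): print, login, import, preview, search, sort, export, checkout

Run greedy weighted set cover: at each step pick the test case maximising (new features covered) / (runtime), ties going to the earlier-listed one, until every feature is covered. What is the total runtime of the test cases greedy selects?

13

Pick 1: T4 adds 8 new (print, login, import, preview, search, sort, export, checkout) at runtime 2 (ratio 8/2).
Pick 2: T3 adds 3 new (filter, share, archive) at runtime 6 (ratio 3/6).
Pick 3: T2 adds 1 new (upload) at runtime 5 (ratio 1/5).
Greedy total runtime: 2 + 6 + 5 = 13.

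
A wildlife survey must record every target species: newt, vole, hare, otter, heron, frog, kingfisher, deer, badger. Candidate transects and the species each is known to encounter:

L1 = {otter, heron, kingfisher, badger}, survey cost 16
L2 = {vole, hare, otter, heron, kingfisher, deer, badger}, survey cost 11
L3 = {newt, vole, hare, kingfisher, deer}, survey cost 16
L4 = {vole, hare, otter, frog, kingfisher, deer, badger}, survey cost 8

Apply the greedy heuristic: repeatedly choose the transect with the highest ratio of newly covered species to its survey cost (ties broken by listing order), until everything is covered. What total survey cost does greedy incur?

35

Pick 1: L4 adds 7 new (vole, hare, otter, frog, kingfisher, deer, badger) at survey cost 8 (ratio 7/8).
Pick 2: L2 adds 1 new (heron) at survey cost 11 (ratio 1/11).
Pick 3: L3 adds 1 new (newt) at survey cost 16 (ratio 1/16).
Greedy total survey cost: 8 + 11 + 16 = 35.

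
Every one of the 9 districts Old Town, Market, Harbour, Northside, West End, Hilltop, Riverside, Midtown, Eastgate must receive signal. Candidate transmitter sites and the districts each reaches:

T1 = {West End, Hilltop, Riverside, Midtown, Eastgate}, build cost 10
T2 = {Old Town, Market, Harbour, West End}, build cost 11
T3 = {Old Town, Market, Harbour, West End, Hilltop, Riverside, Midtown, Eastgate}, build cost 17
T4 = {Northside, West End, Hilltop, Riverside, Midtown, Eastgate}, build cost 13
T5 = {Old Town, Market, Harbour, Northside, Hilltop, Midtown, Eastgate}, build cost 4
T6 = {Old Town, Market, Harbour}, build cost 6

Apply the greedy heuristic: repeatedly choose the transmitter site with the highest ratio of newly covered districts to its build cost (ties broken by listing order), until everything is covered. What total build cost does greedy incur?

Pick 1: T5 adds 7 new (Old Town, Market, Harbour, Northside, Hilltop, Midtown, Eastgate) at build cost 4 (ratio 7/4).
Pick 2: T1 adds 2 new (West End, Riverside) at build cost 10 (ratio 2/10).
Greedy total build cost: 4 + 10 = 14.

14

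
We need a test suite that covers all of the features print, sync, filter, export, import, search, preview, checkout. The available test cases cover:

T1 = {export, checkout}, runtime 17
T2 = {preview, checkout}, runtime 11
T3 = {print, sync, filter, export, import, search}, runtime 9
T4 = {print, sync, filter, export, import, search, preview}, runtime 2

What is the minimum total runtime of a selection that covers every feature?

T2, T4 cover every feature at runtime 11 + 2 = 13.
Any cover uses at least 2 test cases; among all covering selections none totals below 13.

13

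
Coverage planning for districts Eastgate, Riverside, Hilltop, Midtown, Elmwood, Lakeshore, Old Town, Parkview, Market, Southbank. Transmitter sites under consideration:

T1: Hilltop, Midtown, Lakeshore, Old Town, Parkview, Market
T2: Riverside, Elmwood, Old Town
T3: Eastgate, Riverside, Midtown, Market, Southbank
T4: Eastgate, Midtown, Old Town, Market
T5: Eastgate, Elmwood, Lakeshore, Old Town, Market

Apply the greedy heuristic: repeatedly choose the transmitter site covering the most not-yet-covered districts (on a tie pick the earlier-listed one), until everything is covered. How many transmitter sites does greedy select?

Pick 1: T1 covers 6 new districts (Hilltop, Midtown, Lakeshore, Old Town, Parkview, Market).
Pick 2: T3 covers 3 new districts (Eastgate, Riverside, Southbank).
Pick 3: T2 covers 1 new districts (Elmwood).
Greedy uses 3 transmitter sites.

3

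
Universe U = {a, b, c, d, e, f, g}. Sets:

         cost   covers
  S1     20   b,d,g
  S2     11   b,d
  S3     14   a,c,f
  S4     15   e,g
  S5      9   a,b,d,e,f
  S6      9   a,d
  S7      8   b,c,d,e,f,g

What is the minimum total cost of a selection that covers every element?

17

S5, S7 cover every element at cost 9 + 8 = 17.
Any cover uses at least 2 sets; among all covering selections none totals below 17.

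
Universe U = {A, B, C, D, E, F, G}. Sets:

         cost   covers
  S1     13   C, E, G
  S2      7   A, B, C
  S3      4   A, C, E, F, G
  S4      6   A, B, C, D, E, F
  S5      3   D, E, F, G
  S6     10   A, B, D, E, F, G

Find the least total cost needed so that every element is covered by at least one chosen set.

S4, S5 cover every element at cost 6 + 3 = 9.
Any cover uses at least 2 sets; among all covering selections none totals below 9.
Greedy by coverage-per-cost would pick S5, S3, S4 for 13 — worse than the optimum 9.

9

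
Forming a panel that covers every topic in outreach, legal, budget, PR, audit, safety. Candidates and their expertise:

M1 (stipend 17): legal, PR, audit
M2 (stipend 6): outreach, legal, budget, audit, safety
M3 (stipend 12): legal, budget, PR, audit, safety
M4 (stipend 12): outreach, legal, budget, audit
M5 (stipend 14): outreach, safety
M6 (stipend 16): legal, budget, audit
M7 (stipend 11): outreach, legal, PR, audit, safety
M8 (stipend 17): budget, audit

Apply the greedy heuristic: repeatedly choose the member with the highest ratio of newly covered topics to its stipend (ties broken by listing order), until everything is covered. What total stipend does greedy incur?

Pick 1: M2 adds 5 new (outreach, legal, budget, audit, safety) at stipend 6 (ratio 5/6).
Pick 2: M7 adds 1 new (PR) at stipend 11 (ratio 1/11).
Greedy total stipend: 6 + 11 = 17.

17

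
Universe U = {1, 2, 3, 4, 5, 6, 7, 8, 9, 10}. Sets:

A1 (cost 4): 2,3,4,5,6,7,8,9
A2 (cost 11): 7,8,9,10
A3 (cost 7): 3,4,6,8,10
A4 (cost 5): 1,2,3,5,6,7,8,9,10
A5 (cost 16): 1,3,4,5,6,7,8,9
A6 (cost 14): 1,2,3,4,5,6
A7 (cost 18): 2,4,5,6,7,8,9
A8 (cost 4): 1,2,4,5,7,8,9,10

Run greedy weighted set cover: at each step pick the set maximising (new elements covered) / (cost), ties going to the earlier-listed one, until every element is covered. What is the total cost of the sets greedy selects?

8

Pick 1: A1 adds 8 new (2, 3, 4, 5, 6, 7, 8, 9) at cost 4 (ratio 8/4).
Pick 2: A8 adds 2 new (1, 10) at cost 4 (ratio 2/4).
Greedy total cost: 4 + 4 = 8.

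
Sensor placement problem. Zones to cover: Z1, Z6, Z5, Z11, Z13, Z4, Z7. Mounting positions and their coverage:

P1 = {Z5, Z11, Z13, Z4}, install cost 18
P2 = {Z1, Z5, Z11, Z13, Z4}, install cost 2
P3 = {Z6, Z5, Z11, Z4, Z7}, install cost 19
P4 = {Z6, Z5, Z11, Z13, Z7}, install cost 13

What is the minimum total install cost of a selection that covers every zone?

P2, P4 cover every zone at install cost 2 + 13 = 15.
Any cover uses at least 2 sensor positions; among all covering selections none totals below 15.

15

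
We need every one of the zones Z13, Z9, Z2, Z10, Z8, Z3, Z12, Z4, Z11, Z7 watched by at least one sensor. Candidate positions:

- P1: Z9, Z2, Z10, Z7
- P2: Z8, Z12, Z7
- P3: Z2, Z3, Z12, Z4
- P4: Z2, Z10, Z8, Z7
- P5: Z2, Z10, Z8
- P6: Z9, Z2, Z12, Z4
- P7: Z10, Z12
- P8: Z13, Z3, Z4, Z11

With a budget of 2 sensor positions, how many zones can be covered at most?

8

Choosing P1, P8 covers {Z13, Z9, Z2, Z10, Z3, Z4, Z11, Z7} — 8 zones.
No choice of 2 sensor positions does better; here Z8, Z12 are left uncovered.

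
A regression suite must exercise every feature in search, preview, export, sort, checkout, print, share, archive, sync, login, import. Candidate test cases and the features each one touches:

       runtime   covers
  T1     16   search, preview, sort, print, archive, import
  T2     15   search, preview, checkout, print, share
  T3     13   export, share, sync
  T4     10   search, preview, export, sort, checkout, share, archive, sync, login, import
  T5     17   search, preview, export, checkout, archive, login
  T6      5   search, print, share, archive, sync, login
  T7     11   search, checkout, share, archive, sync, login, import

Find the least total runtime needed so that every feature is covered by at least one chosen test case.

T4, T6 cover every feature at runtime 10 + 5 = 15.
Any cover uses at least 2 test cases; among all covering selections none totals below 15.

15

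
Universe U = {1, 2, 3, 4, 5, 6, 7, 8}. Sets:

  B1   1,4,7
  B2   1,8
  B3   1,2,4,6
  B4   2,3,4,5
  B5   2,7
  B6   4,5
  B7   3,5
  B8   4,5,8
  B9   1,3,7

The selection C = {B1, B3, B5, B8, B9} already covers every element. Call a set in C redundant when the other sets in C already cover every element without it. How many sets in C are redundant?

Drop B1: the rest still cover every element — redundant.
Drop B3: 6 uncovered — not redundant.
Drop B5: the rest still cover every element — redundant.
Drop B8: 5, 8 uncovered — not redundant.
Drop B9: 3 uncovered — not redundant.
2 redundant: B1, B5.

2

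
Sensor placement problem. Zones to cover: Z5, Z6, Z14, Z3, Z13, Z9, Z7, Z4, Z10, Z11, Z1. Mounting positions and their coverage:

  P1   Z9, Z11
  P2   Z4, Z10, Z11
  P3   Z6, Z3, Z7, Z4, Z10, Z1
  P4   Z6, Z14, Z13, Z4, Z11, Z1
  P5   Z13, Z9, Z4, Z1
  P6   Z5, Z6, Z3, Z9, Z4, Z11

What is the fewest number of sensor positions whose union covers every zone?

P3, P4, P6 together cover {Z5, Z6, Z14, Z3, Z13, Z9, Z7, Z4, Z10, Z11, Z1} — every zone.
No 2 of the 6 sensor positions cover everything (all 15 pairs fall short), so 3 is minimum.

3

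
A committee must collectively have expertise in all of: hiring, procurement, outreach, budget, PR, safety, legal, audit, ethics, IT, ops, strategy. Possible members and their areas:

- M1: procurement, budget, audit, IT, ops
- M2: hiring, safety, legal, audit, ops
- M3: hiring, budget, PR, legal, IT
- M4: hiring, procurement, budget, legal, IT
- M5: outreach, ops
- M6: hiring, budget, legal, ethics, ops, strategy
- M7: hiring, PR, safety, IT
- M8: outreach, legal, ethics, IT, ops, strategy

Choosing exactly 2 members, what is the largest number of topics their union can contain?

9

Choosing M1, M6 covers {hiring, procurement, budget, legal, audit, ethics, IT, ops, strategy} — 9 topics.
No choice of 2 members does better; here outreach, PR, safety are left uncovered.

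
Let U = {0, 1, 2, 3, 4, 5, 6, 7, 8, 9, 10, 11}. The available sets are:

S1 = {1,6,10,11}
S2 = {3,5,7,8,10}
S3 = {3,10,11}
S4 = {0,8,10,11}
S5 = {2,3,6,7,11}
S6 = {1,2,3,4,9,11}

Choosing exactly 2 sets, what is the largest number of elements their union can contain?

10

Choosing S2, S6 covers {1, 2, 3, 4, 5, 7, 8, 9, 10, 11} — 10 elements.
No choice of 2 sets does better; here 0, 6 are left uncovered.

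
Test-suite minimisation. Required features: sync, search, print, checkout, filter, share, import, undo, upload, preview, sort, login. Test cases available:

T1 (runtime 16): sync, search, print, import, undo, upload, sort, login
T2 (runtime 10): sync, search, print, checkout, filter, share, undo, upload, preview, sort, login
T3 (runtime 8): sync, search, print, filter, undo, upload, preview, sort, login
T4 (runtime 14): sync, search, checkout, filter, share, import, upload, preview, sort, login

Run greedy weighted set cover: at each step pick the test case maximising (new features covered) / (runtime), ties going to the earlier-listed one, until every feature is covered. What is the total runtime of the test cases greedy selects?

22

Pick 1: T3 adds 9 new (sync, search, print, filter, undo, upload, preview, sort, login) at runtime 8 (ratio 9/8).
Pick 2: T4 adds 3 new (checkout, share, import) at runtime 14 (ratio 3/14).
Greedy total runtime: 8 + 14 = 22.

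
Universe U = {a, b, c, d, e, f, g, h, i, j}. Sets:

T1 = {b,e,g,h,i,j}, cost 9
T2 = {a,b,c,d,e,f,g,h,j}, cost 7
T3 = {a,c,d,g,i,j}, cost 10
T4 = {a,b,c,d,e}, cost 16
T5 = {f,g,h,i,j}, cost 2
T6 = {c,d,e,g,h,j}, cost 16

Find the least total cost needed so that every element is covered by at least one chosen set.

T2, T5 cover every element at cost 7 + 2 = 9.
Any cover uses at least 2 sets; among all covering selections none totals below 9.

9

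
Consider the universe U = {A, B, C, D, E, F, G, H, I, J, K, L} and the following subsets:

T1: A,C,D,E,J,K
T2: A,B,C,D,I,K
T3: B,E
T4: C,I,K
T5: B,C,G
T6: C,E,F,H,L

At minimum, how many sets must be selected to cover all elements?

4

T1, T2, T5, T6 together cover {A, B, C, D, E, F, G, H, I, J, K, L} — every element.
No 3 of the 6 sets cover everything (all 20 triples fall short), so 4 is minimum.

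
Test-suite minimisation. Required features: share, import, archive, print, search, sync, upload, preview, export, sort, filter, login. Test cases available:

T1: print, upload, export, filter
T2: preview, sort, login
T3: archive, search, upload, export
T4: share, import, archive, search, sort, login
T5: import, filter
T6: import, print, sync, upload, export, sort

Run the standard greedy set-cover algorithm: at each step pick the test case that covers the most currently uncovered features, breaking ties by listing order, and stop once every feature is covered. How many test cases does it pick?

Pick 1: T4 covers 6 new features (share, import, archive, search, sort, login).
Pick 2: T1 covers 4 new features (print, upload, export, filter).
Pick 3: T2 covers 1 new features (preview).
Pick 4: T6 covers 1 new features (sync).
Greedy uses 4 test cases.

4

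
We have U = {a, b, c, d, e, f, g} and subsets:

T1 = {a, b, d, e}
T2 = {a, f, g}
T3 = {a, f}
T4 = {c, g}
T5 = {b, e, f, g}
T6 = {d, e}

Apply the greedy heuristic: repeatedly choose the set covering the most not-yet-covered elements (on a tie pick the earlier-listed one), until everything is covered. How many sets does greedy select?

Pick 1: T1 covers 4 new elements (a, b, d, e).
Pick 2: T2 covers 2 new elements (f, g).
Pick 3: T4 covers 1 new elements (c).
Greedy uses 3 sets.

3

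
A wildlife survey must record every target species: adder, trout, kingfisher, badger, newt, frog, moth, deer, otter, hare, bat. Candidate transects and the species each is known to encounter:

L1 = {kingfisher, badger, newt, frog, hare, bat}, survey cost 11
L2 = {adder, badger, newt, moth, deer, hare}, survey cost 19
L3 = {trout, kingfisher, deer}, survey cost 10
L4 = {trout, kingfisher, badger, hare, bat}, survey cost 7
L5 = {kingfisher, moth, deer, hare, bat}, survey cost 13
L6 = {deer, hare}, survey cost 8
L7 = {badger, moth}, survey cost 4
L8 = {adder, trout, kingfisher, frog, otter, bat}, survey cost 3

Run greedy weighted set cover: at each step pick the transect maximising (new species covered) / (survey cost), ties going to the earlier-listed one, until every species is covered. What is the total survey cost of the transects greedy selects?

26

Pick 1: L8 adds 6 new (adder, trout, kingfisher, frog, otter, bat) at survey cost 3 (ratio 6/3).
Pick 2: L7 adds 2 new (badger, moth) at survey cost 4 (ratio 2/4).
Pick 3: L6 adds 2 new (deer, hare) at survey cost 8 (ratio 2/8).
Pick 4: L1 adds 1 new (newt) at survey cost 11 (ratio 1/11).
Greedy total survey cost: 3 + 4 + 8 + 11 = 26. (The true optimum is 22, so greedy overshoots here.)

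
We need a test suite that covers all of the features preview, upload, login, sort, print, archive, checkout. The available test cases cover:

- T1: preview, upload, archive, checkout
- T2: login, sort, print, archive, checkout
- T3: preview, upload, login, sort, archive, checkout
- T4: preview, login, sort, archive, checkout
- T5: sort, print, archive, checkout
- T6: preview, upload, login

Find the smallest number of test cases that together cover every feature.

2

T1, T2 together cover {preview, upload, login, sort, print, archive, checkout} — every feature.
No single test case contains all 7 features, so 2 is optimal.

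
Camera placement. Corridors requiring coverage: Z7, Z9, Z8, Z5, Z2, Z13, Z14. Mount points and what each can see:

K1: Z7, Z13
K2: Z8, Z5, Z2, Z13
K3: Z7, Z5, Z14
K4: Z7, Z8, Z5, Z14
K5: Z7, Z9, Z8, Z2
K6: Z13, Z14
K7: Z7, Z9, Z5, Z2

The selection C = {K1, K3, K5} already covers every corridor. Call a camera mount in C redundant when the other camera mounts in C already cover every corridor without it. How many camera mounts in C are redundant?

Drop K1: Z13 uncovered — not redundant.
Drop K3: Z5, Z14 uncovered — not redundant.
Drop K5: Z9, Z8, Z2 uncovered — not redundant.
None of the camera mounts in C is redundant.

0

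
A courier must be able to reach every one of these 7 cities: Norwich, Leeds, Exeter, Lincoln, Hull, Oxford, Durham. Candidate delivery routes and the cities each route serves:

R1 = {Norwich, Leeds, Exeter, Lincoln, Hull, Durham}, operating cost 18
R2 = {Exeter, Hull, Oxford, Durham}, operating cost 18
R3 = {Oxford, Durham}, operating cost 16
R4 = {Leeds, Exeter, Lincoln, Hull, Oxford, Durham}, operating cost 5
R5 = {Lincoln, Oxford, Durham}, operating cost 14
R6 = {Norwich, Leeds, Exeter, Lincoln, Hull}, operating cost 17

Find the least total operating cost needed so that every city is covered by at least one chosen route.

R4, R6 cover every city at operating cost 5 + 17 = 22.
Any cover uses at least 2 routes; among all covering selections none totals below 22.

22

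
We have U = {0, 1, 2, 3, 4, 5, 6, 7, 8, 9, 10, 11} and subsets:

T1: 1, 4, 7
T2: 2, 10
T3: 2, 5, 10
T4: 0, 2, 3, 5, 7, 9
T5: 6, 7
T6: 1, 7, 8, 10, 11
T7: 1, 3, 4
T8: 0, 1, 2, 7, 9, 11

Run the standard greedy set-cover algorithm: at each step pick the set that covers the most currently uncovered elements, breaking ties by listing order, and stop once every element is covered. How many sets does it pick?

4

Pick 1: T4 covers 6 new elements (0, 2, 3, 5, 7, 9).
Pick 2: T6 covers 4 new elements (1, 8, 10, 11).
Pick 3: T1 covers 1 new elements (4).
Pick 4: T5 covers 1 new elements (6).
Greedy uses 4 sets.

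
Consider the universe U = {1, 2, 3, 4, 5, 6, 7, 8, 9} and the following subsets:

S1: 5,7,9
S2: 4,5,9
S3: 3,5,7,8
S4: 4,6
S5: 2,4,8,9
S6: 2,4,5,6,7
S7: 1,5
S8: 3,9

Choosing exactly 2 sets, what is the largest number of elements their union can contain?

7

Choosing S3, S5 covers {2, 3, 4, 5, 7, 8, 9} — 7 elements.
No choice of 2 sets does better; here 1, 6 are left uncovered.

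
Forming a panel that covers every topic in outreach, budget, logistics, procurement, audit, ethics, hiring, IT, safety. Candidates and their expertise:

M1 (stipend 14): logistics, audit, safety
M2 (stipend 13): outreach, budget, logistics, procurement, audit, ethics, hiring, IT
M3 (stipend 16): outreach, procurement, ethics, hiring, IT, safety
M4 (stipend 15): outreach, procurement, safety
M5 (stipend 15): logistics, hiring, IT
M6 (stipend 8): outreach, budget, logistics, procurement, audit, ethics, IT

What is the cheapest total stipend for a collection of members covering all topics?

M3, M6 cover every topic at stipend 16 + 8 = 24.
Any cover uses at least 2 members; among all covering selections none totals below 24.

24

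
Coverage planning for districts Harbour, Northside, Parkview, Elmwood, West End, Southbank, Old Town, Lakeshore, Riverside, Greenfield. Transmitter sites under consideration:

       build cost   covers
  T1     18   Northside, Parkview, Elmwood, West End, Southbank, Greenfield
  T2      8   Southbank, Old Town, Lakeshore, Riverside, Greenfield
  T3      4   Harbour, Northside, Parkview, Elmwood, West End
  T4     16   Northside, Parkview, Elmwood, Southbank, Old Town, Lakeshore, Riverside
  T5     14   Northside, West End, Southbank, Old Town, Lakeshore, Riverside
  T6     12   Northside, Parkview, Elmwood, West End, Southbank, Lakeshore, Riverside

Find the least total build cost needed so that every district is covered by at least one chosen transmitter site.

12

T2, T3 cover every district at build cost 8 + 4 = 12.
Any cover uses at least 2 transmitter sites; among all covering selections none totals below 12.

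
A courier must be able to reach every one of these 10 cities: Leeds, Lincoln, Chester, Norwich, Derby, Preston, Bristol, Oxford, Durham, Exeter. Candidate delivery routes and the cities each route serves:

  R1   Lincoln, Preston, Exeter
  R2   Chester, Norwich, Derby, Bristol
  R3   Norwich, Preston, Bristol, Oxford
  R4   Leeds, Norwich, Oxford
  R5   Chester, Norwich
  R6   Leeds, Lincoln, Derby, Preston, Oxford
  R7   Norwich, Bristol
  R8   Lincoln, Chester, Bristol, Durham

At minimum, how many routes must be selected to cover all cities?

R1, R2, R4, R8 together cover {Leeds, Lincoln, Chester, Norwich, Derby, Preston, Bristol, Oxford, Durham, Exeter} — every city.
No 3 of the 8 routes cover everything (all 56 triples fall short), so 4 is minimum.

4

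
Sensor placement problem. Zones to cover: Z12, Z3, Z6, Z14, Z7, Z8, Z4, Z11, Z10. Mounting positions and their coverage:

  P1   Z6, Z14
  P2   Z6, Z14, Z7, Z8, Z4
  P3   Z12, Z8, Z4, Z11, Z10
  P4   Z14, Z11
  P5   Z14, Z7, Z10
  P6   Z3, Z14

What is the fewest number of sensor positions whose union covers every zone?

P2, P3, P6 together cover {Z12, Z3, Z6, Z14, Z7, Z8, Z4, Z11, Z10} — every zone.
No 2 of the 6 sensor positions cover everything (all 15 pairs fall short), so 3 is minimum.

3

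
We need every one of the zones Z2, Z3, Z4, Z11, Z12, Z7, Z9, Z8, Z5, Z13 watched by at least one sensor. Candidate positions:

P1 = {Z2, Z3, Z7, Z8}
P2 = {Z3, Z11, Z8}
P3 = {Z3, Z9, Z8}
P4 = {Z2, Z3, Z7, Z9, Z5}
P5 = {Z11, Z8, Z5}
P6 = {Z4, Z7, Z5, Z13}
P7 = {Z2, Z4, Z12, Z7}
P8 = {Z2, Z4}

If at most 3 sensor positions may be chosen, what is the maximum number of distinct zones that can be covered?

Choosing P2, P4, P6 covers {Z2, Z3, Z4, Z11, Z7, Z9, Z8, Z5, Z13} — 9 zones.
No choice of 3 sensor positions does better; here Z12 is left uncovered.

9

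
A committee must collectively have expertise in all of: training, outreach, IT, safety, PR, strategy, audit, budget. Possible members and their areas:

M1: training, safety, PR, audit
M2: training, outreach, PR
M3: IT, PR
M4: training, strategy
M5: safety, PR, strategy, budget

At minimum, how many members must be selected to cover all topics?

M1, M2, M3, M5 together cover {training, outreach, IT, safety, PR, strategy, audit, budget} — every topic.
No 3 of the 5 members cover everything (all 10 triples fall short), so 4 is minimum.

4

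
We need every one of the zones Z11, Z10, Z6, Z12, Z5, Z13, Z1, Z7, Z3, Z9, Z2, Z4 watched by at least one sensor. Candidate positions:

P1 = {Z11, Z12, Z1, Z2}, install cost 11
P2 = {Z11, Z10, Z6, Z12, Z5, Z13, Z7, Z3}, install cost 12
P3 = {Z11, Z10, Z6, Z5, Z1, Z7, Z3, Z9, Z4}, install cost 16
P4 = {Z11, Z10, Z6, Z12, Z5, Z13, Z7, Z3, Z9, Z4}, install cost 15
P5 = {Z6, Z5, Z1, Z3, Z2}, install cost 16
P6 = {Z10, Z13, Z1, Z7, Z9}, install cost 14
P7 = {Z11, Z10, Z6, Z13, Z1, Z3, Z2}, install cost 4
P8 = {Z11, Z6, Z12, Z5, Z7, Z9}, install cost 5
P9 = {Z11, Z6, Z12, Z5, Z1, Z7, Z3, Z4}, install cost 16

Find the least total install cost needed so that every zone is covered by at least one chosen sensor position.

P4, P7 cover every zone at install cost 15 + 4 = 19.
Any cover uses at least 2 sensor positions; among all covering selections none totals below 19.
Greedy by coverage-per-install cost would pick P7, P8, P4 for 24 — worse than the optimum 19.

19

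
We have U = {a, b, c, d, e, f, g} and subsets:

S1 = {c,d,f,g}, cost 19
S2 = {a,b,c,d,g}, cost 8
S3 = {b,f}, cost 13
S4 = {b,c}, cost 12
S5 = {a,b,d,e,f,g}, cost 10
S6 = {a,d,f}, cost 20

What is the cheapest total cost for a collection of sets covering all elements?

18

S2, S5 cover every element at cost 8 + 10 = 18.
Any cover uses at least 2 sets; among all covering selections none totals below 18.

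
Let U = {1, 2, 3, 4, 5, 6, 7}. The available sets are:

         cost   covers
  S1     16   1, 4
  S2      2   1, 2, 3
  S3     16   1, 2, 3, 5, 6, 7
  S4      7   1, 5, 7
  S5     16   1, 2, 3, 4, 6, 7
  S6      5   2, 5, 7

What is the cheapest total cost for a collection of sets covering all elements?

S5, S6 cover every element at cost 16 + 5 = 21.
Any cover uses at least 2 sets; among all covering selections none totals below 21.
Greedy by coverage-per-cost would pick S2, S6, S5 for 23 — worse than the optimum 21.

21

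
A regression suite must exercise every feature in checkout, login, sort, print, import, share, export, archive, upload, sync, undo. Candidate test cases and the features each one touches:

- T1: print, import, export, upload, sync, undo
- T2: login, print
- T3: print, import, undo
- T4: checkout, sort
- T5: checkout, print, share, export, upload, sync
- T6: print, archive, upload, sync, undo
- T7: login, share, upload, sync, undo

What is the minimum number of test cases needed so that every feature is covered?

4

T1, T4, T6, T7 together cover {checkout, login, sort, print, import, share, export, archive, upload, sync, undo} — every feature.
No 3 of the 7 test cases cover everything (all 35 triples fall short), so 4 is minimum.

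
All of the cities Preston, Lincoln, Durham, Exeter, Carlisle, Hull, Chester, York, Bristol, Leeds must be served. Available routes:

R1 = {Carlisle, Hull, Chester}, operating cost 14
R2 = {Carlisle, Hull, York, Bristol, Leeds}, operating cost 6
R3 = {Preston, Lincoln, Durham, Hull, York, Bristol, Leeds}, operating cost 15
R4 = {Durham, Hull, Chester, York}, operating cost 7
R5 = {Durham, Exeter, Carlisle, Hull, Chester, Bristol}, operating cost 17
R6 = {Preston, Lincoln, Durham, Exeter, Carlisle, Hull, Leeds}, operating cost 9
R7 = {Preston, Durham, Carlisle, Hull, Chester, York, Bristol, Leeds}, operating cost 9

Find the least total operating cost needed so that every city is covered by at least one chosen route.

18

R6, R7 cover every city at operating cost 9 + 9 = 18.
Any cover uses at least 2 routes; among all covering selections none totals below 18.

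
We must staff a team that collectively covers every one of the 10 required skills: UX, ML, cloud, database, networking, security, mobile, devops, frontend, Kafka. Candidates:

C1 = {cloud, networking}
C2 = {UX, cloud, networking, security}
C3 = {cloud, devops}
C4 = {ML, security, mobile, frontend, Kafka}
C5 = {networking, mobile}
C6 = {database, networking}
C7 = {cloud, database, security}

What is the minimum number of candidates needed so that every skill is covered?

C2, C3, C4, C6 together cover {UX, ML, cloud, database, networking, security, mobile, devops, frontend, Kafka} — every skill.
No 3 of the 7 candidates cover everything (all 35 triples fall short), so 4 is minimum.

4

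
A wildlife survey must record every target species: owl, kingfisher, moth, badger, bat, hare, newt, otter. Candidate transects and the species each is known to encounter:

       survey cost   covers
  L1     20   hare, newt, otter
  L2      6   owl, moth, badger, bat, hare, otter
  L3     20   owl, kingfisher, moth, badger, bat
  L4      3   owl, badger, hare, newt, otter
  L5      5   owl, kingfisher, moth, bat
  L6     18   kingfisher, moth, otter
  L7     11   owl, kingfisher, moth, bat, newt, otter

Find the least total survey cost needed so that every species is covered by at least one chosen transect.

L4, L5 cover every species at survey cost 3 + 5 = 8.
Any cover uses at least 2 transects; among all covering selections none totals below 8.

8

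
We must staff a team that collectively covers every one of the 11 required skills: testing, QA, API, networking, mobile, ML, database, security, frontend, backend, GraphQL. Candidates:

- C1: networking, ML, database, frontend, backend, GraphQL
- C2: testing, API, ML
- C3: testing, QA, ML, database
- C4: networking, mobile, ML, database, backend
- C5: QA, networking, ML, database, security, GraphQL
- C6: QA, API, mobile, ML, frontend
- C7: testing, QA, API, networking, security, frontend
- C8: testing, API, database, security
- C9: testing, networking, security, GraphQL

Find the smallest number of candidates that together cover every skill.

3

C1, C4, C7 together cover {testing, QA, API, networking, mobile, ML, database, security, frontend, backend, GraphQL} — every skill.
No 2 of the 9 candidates cover everything (all 36 pairs fall short), so 3 is minimum.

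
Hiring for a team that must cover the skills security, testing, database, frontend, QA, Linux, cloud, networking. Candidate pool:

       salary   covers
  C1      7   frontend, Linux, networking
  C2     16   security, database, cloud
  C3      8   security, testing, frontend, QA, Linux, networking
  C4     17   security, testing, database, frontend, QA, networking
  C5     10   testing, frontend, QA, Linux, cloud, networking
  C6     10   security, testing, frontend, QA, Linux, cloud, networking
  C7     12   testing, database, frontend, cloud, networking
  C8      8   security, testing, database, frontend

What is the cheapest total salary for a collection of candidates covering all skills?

18

C5, C8 cover every skill at salary 10 + 8 = 18.
Any cover uses at least 2 candidates; among all covering selections none totals below 18.
Greedy by coverage-per-salary would pick C3, C7 for 20 — worse than the optimum 18.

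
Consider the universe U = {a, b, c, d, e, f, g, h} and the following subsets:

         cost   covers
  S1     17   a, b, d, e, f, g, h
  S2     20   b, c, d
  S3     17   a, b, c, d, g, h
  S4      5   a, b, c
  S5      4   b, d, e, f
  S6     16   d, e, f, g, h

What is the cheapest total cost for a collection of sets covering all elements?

S3, S5 cover every element at cost 17 + 4 = 21.
Any cover uses at least 2 sets; among all covering selections none totals below 21.
Greedy by coverage-per-cost would pick S5, S4, S6 for 25 — worse than the optimum 21.

21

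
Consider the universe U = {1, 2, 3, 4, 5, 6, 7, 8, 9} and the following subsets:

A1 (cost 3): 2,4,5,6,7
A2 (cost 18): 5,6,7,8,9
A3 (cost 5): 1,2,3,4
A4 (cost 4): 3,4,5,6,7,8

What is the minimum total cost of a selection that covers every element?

23

A2, A3 cover every element at cost 18 + 5 = 23.
Any cover uses at least 2 sets; among all covering selections none totals below 23.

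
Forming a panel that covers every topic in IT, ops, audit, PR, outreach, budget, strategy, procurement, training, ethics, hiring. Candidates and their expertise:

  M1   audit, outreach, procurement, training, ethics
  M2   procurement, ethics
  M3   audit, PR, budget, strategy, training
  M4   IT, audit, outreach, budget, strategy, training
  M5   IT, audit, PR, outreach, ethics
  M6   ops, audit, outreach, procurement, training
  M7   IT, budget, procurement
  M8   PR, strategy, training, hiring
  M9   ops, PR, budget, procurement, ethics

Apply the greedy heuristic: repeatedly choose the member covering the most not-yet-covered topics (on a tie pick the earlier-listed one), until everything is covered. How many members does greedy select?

Pick 1: M4 covers 6 new topics (IT, audit, outreach, budget, strategy, training).
Pick 2: M9 covers 4 new topics (ops, PR, procurement, ethics).
Pick 3: M8 covers 1 new topics (hiring).
Greedy uses 3 members.

3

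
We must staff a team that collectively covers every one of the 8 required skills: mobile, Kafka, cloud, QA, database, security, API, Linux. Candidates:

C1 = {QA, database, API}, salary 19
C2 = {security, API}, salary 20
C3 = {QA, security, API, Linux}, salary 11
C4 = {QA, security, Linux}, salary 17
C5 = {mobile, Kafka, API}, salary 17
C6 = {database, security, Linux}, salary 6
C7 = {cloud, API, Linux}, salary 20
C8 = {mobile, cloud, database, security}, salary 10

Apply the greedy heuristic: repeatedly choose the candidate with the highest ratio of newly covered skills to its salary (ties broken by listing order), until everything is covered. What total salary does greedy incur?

Pick 1: C6 adds 3 new (database, security, Linux) at salary 6 (ratio 3/6).
Pick 2: C8 adds 2 new (mobile, cloud) at salary 10 (ratio 2/10).
Pick 3: C3 adds 2 new (QA, API) at salary 11 (ratio 2/11).
Pick 4: C5 adds 1 new (Kafka) at salary 17 (ratio 1/17).
Greedy total salary: 6 + 10 + 11 + 17 = 44. (The true optimum is 38, so greedy overshoots here.)

44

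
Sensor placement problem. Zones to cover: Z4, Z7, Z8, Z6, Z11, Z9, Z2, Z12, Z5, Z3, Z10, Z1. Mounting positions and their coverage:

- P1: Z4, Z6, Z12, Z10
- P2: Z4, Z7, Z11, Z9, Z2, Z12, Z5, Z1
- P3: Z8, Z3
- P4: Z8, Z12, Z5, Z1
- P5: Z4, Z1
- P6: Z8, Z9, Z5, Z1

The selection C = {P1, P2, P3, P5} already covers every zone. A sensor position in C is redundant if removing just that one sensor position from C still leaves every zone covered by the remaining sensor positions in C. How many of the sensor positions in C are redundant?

1

Drop P1: Z6, Z10 uncovered — not redundant.
Drop P2: Z7, Z11, Z9, Z2, … uncovered — not redundant.
Drop P3: Z8, Z3 uncovered — not redundant.
Drop P5: the rest still cover every zone — redundant.
1 redundant: P5.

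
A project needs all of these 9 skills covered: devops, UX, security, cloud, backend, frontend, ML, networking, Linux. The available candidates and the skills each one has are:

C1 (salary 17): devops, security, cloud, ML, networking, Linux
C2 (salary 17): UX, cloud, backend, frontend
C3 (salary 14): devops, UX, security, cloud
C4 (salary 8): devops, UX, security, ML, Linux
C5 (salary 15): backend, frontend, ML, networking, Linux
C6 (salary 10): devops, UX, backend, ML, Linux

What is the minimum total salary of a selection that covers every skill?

C3, C5 cover every skill at salary 14 + 15 = 29.
Any cover uses at least 2 candidates; among all covering selections none totals below 29.
Greedy by coverage-per-salary would pick C4, C5, C3 for 37 — worse than the optimum 29.

29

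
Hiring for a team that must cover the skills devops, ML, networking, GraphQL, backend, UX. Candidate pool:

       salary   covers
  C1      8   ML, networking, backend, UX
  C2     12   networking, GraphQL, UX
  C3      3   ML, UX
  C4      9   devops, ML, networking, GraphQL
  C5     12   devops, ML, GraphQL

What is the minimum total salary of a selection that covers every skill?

17

C1, C4 cover every skill at salary 8 + 9 = 17.
Any cover uses at least 2 candidates; among all covering selections none totals below 17.
Greedy by coverage-per-salary would pick C3, C4, C1 for 20 — worse than the optimum 17.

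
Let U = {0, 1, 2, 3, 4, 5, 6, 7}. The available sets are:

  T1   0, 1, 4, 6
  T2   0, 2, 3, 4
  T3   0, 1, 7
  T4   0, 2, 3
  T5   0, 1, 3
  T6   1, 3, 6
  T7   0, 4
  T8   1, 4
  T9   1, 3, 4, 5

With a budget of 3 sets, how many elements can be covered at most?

Choosing T1, T2, T3 covers {0, 1, 2, 3, 4, 6, 7} — 7 elements.
No choice of 3 sets does better; here 5 is left uncovered.

7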